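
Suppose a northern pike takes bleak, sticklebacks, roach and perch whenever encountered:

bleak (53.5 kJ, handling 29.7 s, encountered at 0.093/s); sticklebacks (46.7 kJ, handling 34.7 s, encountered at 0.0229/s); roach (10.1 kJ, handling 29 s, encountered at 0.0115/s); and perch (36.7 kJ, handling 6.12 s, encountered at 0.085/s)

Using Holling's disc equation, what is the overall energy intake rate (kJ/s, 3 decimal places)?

Energy encountered per unit search time: 0.093×53.5 + 0.0229×46.7 + 0.0115×10.1 + 0.085×36.7 = 9.281 kJ/s.
Handling time per unit search time: 0.093×29.7 + 0.0229×34.7 + 0.0115×29 + 0.085×6.12 = 4.41.
Rate = 9.281/(1 + 4.41) = 1.715 kJ/s.

1.715 kJ/s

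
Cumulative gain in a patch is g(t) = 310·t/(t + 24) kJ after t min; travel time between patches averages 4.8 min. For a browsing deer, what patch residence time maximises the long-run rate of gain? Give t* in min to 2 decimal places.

Optimal t* satisfies g'(t*) = g(t*)/(T + t*).
g'(t) = 310·24/(t + 24)². Setting 310·24/(t+24)² = 310t/[(t+24)(4.8+t)] gives 24(4.8+t) = t(t+24), so t² = 24×4.8 = 115.2.
t* = √115.2 = 10.73 min.

10.73 min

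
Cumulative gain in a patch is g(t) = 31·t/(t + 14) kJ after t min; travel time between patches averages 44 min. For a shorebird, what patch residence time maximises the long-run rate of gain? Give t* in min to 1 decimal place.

24.8 min

By the marginal value theorem, leave when the instantaneous gain rate g'(t) equals the habitat-wide average g(t)/(T + t).
g'(t) = 31·14/(t + 14)². Setting 31·14/(t+14)² = 31t/[(t+14)(44+t)] gives 14(44+t) = t(t+14), so t² = 14×44 = 616.
t* = √616 = 24.82 min.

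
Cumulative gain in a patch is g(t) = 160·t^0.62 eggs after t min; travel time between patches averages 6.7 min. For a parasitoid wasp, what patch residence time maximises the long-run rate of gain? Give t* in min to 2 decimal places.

10.93 min

Optimal t* satisfies g'(t*) = g(t*)/(T + t*).
g'(t) = 0.62·160·t^-0.38. Setting 0.62·160·t^-0.38 = 160·t^0.62/(6.7+t) gives 0.62(6.7+t) = t, so 0.38·t = 0.62×6.7.
t* = 0.62×6.7/0.38 = 10.93 min.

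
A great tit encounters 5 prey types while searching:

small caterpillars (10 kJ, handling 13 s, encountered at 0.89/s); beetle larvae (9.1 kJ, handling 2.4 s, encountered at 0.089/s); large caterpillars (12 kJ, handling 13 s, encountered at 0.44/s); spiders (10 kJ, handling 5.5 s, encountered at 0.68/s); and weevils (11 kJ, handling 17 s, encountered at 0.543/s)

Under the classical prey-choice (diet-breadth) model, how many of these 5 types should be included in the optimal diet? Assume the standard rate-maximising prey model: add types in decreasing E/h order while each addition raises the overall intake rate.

2

E/h in descending order: beetle larvae 3.79, spiders 1.82, large caterpillars 0.923, small caterpillars 0.769, weevils 0.647 kJ/s. The optimal diet is the largest prefix of this list for which every included type satisfies E_i/h_i > R on the types above it.
Rate on top 1: 0.6674. spiders: 1.82 > 0.6674 → include.
Rate on top 2: 1.536. large caterpillars: 0.923 < 1.536 → exclude; stop.
Optimal diet: beetle larvae, spiders — 2 of 5 types.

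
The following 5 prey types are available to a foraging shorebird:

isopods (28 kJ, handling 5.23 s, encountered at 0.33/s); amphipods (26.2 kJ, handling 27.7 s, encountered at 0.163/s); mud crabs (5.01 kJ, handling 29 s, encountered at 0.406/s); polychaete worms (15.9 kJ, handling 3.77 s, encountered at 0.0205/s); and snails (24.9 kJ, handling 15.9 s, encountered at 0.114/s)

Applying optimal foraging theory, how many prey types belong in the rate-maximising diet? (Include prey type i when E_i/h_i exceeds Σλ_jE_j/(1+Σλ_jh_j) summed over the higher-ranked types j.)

Rank by E/h (kJ/s): isopods 5.35, polychaete worms 4.22, snails 1.57, amphipods 0.946, mud crabs 0.173. Include each in turn until the next type's E/h falls below the running intake rate.
Rate on top 1: 3.39. polychaete worms: 4.22 > 3.39 → include.
Rate on top 2: 3.413. snails: 1.57 < 3.413 → exclude; stop.
Optimal diet: isopods, polychaete worms — 2 of 5 types.

2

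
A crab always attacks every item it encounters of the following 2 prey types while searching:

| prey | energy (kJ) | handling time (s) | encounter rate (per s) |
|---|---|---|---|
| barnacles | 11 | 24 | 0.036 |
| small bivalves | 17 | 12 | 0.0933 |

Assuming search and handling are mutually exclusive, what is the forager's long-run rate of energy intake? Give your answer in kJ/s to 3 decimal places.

R = (0.036×11 + 0.0933×17) / (1 + 0.036×24 + 0.0933×12) = 1.982/2.984 = 0.6643 kJ/s.

0.664 kJ/s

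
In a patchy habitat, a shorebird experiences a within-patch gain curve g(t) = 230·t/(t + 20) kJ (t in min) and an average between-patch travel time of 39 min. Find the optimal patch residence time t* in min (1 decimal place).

Maximise g(t)/(T+t): set derivative to zero → g'(t)(T+t) = g(t).
g'(t) = 230·20/(t + 20)². Setting 230·20/(t+20)² = 230t/[(t+20)(39+t)] gives 20(39+t) = t(t+20), so t² = 20×39 = 780.
t* = √780 = 27.93 min.

27.9 min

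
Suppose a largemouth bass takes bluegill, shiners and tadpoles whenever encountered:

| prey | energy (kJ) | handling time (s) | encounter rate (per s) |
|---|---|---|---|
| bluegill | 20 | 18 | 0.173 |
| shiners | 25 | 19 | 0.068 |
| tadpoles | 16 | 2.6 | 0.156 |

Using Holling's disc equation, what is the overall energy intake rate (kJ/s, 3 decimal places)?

1.317 kJ/s

Energy encountered per unit search time: 0.173×20 + 0.068×25 + 0.156×16 = 7.656 kJ/s.
Handling time per unit search time: 0.173×18 + 0.068×19 + 0.156×2.6 = 4.812.
Rate = 7.656/(1 + 4.812) = 1.317 kJ/s.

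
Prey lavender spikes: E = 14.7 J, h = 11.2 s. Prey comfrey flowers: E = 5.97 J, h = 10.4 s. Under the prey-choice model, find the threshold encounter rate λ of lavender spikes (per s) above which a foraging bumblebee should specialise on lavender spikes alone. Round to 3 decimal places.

0.069 per s

The zero-one rule: include comfrey flowers iff E₂/h₂ > λE₁/(1+λh₁). Equality gives the switch point.
λE₁h₂ = E₂ + λE₂h₁ ⇒ λ = E₂/(E₁h₂ − E₂h₁) = 5.97/(152.9 − 66.86) = 0.06941 per s.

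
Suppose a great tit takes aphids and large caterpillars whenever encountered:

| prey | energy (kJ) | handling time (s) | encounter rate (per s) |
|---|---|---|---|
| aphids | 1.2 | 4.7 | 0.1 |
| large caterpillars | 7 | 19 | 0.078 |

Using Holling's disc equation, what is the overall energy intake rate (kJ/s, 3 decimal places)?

0.226 kJ/s

Energy encountered per unit search time: 0.1×1.2 + 0.078×7 = 0.666 kJ/s.
Handling time per unit search time: 0.1×4.7 + 0.078×19 = 1.952.
Rate = 0.666/(1 + 1.952) = 0.2256 kJ/s.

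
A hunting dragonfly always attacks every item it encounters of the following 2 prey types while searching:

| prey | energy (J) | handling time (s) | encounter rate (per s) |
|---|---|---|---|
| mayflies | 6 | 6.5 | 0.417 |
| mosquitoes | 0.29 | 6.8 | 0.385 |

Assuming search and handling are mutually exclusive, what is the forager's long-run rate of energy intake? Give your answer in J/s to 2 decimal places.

0.41 J/s

R = Σλ_iE_i / (1 + Σλ_ih_i)
Numerator: 0.417×6 + 0.385×0.29 = 2.614
Denominator: 1 + 0.417×6.5 + 0.385×6.8 = 6.329
R = 2.614/6.329 = 0.413 J/s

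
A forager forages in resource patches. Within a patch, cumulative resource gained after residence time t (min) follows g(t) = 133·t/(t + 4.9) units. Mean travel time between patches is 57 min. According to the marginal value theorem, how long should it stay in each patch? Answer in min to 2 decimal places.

By the marginal value theorem, leave when the instantaneous gain rate g'(t) equals the habitat-wide average g(t)/(T + t).
g'(t) = 133·4.9/(t + 4.9)². Setting 133·4.9/(t+4.9)² = 133t/[(t+4.9)(57+t)] gives 4.9(57+t) = t(t+4.9), so t² = 4.9×57 = 279.3.
t* = √279.3 = 16.71 min.

16.71 min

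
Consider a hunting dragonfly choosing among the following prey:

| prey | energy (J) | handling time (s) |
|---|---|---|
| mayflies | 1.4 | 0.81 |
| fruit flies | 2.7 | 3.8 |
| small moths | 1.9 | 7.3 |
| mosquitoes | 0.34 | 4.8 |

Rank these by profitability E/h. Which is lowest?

mosquitoes

Profitability E/h (J/s): mayflies = 1.4/0.81 = 1.73, fruit flies = 2.7/3.8 = 0.711, small moths = 1.9/7.3 = 0.26, mosquitoes = 0.34/4.8 = 0.0708.
Ranked: mayflies > fruit flies > small moths > mosquitoes.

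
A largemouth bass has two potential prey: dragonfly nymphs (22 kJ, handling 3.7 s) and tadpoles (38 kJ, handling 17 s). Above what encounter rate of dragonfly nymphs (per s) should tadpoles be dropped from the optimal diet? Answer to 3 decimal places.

0.163 per s

Drop tadpoles once their profitability E₂/h₂ falls below the rate achievable on dragonfly nymphs alone: E₂/h₂ = λE₁/(1 + λh₁).
Solve for λ: λE₁h₂ = E₂(1 + λh₁) → λ(E₁h₂ − E₂h₁) = E₂ → λ = E₂/(E₁h₂ − E₂h₁).
λ = 38/(22×17 − 38×3.7) = 38/233.4 = 0.1628 per s.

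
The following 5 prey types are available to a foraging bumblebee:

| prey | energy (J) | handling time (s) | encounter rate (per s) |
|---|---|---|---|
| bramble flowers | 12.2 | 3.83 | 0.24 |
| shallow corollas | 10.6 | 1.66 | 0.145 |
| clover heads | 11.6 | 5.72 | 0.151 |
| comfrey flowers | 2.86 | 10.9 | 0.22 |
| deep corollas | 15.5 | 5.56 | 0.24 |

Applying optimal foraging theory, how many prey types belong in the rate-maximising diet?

3

E/h in descending order: shallow corollas 6.39, bramble flowers 3.19, deep corollas 2.79, clover heads 2.03, comfrey flowers 0.262 J/s. The optimal diet is the largest prefix of this list for which every included type satisfies E_i/h_i > R on the types above it.
Rate on top 1: 1.239. bramble flowers: 3.19 > 1.239 → include.
Rate on top 2: 2.067. deep corollas: 2.79 > 2.067 → include.
Rate on top 3: 2.342. clover heads: 2.03 < 2.342 → exclude; stop.
Optimal diet: shallow corollas, bramble flowers, deep corollas — 3 of 5 types.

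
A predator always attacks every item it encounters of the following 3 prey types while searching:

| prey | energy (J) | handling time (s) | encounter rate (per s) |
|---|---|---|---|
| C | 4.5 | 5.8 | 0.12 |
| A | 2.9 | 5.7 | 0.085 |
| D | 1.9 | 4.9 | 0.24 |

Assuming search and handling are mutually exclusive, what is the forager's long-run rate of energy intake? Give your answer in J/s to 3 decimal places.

Energy encountered per unit search time: 0.12×4.5 + 0.085×2.9 + 0.24×1.9 = 1.242 J/s.
Handling time per unit search time: 0.12×5.8 + 0.085×5.7 + 0.24×4.9 = 2.357.
Rate = 1.242/(1 + 2.357) = 0.3702 J/s.

0.370 J/s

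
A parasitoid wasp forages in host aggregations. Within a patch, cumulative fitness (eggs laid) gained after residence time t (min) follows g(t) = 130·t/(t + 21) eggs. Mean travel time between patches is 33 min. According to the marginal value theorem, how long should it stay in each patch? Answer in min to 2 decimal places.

26.32 min

Maximise g(t)/(T+t): set derivative to zero → g'(t)(T+t) = g(t).
g'(t) = 130·21/(t + 21)². Setting 130·21/(t+21)² = 130t/[(t+21)(33+t)] gives 21(33+t) = t(t+21), so t² = 21×33 = 693.
t* = √693 = 26.32 min.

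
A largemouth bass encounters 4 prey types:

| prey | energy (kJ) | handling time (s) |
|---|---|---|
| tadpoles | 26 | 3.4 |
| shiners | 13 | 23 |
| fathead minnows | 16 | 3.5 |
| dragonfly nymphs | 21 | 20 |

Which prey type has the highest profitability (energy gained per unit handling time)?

tadpoles

Profitability E/h (kJ/s): tadpoles = 26/3.4 = 7.65, shiners = 13/23 = 0.565, fathead minnows = 16/3.5 = 4.57, dragonfly nymphs = 21/20 = 1.05.
Ranked: tadpoles > fathead minnows > dragonfly nymphs > shiners.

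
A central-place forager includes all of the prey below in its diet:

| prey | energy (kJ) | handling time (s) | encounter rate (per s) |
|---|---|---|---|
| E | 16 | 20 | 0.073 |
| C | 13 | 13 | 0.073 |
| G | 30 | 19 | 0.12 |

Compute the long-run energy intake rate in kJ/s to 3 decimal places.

1.005 kJ/s

Energy encountered per unit search time: 0.073×16 + 0.073×13 + 0.12×30 = 5.717 kJ/s.
Handling time per unit search time: 0.073×20 + 0.073×13 + 0.12×19 = 4.689.
Rate = 5.717/(1 + 4.689) = 1.005 kJ/s.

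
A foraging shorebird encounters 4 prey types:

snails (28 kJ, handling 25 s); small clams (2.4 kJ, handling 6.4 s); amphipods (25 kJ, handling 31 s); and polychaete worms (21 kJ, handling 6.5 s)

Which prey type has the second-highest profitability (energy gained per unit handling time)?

snails

Profitability E/h (kJ/s): snails = 28/25 = 1.12, small clams = 2.4/6.4 = 0.375, amphipods = 25/31 = 0.806, polychaete worms = 21/6.5 = 3.23.
Ranked: polychaete worms > snails > amphipods > small clams.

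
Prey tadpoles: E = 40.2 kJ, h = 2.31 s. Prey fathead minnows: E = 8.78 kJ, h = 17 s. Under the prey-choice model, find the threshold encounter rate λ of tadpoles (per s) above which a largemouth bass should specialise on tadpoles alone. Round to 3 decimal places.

0.013 per s

At the threshold, the rate on tadpoles alone equals the profitability of fathead minnows: λ·40.2/(1 + λ·2.31) = 8.78/17 = 0.5165.
Rearranging, λ(40.2 − 0.5165×2.31) = 0.5165, so λ = 0.5165/39.01 = 0.01324 per s.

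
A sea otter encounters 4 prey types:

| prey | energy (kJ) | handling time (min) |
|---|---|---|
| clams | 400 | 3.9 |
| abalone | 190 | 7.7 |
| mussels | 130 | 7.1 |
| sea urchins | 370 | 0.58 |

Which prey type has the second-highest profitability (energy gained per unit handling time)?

clams

Profitability E/h (kJ/min): clams = 400/3.9 = 103, abalone = 190/7.7 = 24.7, mussels = 130/7.1 = 18.3, sea urchins = 370/0.58 = 638.
Ranked: sea urchins > clams > abalone > mussels.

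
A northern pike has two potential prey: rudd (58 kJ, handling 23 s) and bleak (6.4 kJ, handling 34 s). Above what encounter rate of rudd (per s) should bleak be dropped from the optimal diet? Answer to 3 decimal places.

0.004 per s

At the threshold, the rate on rudd alone equals the profitability of bleak: λ·58/(1 + λ·23) = 6.4/34 = 0.1882.
Rearranging, λ(58 − 0.1882×23) = 0.1882, so λ = 0.1882/53.67 = 0.003507 per s.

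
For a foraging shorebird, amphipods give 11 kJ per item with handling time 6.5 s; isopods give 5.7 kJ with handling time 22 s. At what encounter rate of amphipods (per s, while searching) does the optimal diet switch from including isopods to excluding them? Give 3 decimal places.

Drop isopods once their profitability E₂/h₂ falls below the rate achievable on amphipods alone: E₂/h₂ = λE₁/(1 + λh₁).
Solve for λ: λE₁h₂ = E₂(1 + λh₁) → λ(E₁h₂ − E₂h₁) = E₂ → λ = E₂/(E₁h₂ − E₂h₁).
λ = 5.7/(11×22 − 5.7×6.5) = 5.7/204.9 = 0.02781 per s.

0.028 per s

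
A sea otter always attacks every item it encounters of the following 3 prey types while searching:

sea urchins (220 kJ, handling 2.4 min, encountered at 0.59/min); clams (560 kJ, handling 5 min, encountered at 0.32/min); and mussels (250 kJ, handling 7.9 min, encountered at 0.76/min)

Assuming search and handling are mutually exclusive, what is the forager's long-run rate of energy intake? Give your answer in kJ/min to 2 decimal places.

49.80 kJ/min

R = (0.59×220 + 0.32×560 + 0.76×250) / (1 + 0.59×2.4 + 0.32×5 + 0.76×7.9) = 499/10.02 = 49.8 kJ/min.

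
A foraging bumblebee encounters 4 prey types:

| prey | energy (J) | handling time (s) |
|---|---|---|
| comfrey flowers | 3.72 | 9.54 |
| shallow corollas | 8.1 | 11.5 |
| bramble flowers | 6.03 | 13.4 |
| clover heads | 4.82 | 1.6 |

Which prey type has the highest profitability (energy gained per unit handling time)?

clover heads

Profitability E/h (J/s): comfrey flowers = 3.72/9.54 = 0.39, shallow corollas = 8.1/11.5 = 0.704, bramble flowers = 6.03/13.4 = 0.45, clover heads = 4.82/1.6 = 3.01.
Ranked: clover heads > shallow corollas > bramble flowers > comfrey flowers.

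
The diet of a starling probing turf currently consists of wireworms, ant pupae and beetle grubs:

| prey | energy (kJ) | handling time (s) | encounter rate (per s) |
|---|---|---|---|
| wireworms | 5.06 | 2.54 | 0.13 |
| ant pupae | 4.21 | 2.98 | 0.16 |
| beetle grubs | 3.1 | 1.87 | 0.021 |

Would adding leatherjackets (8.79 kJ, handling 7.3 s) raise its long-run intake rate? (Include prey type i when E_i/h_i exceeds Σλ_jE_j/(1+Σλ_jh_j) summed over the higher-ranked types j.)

Intake rate on the current diet: R = (0.13×5.06 + 0.16×4.21 + 0.021×3.1) / (1 + 0.13×2.54 + 0.16×2.98 + 0.021×1.87) = 1.396/1.846 = 0.7564 kJ/s.
Profitability of leatherjackets: 8.79/7.3 = 1.204 kJ/s.
Since 1.204 > R, including leatherjackets increases the long-run rate.

Yes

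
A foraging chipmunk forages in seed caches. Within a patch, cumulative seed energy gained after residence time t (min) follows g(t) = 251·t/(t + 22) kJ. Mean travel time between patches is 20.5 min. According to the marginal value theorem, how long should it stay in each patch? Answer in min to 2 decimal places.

21.24 min

Optimal t* satisfies g'(t*) = g(t*)/(T + t*).
g'(t) = 251·22/(t + 22)². Setting 251·22/(t+22)² = 251t/[(t+22)(20.5+t)] gives 22(20.5+t) = t(t+22), so t² = 22×20.5 = 451.
t* = √451 = 21.24 min.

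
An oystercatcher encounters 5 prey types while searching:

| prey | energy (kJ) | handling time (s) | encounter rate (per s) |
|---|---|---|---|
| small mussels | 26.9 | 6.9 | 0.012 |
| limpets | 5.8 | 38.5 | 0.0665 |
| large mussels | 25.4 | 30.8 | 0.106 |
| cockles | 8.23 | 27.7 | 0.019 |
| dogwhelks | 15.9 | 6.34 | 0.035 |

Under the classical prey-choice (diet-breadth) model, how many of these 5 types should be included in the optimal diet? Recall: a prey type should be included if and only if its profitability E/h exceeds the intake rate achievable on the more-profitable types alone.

E/h in descending order: small mussels 3.9, dogwhelks 2.51, large mussels 0.825, cockles 0.297, limpets 0.151 kJ/s. The optimal diet is the largest prefix of this list for which every included type satisfies E_i/h_i > R on the types above it.
Rate on top 1: 0.2981. dogwhelks: 2.51 > 0.2981 → include.
Rate on top 2: 0.6739. large mussels: 0.825 > 0.6739 → include.
Rate on top 3: 0.7816. cockles: 0.297 < 0.7816 → exclude; stop.
Optimal diet: small mussels, dogwhelks, large mussels — 3 of 5 types.

3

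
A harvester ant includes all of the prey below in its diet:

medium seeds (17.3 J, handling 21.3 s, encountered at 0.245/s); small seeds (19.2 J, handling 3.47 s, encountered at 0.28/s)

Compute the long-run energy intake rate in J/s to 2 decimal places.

1.34 J/s

Energy encountered per unit search time: 0.245×17.3 + 0.28×19.2 = 9.614 J/s.
Handling time per unit search time: 0.245×21.3 + 0.28×3.47 = 6.19.
Rate = 9.614/(1 + 6.19) = 1.337 J/s.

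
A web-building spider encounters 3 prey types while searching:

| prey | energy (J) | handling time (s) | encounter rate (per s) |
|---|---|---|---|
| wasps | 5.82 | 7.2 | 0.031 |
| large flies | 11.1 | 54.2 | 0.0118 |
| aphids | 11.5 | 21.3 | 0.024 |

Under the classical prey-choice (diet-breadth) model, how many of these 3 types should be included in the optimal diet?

E/h in descending order: wasps 0.808, aphids 0.54, large flies 0.205 J/s. The optimal diet is the largest prefix of this list for which every included type satisfies E_i/h_i > R on the types above it.
Rate on top 1: 0.1475. aphids: 0.54 > 0.1475 → include.
Rate on top 2: 0.2632. large flies: 0.205 < 0.2632 → exclude; stop.
Optimal diet: wasps, aphids — 2 of 3 types.

2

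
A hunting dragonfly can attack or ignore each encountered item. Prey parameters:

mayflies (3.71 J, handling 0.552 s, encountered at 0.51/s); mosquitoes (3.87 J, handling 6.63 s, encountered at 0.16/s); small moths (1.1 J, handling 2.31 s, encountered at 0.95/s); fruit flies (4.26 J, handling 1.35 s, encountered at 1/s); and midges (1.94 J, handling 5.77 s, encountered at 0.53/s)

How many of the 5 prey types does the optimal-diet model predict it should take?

2

E/h in descending order: mayflies 6.72, fruit flies 3.16, mosquitoes 0.584, small moths 0.476, midges 0.336 J/s. The optimal diet is the largest prefix of this list for which every included type satisfies E_i/h_i > R on the types above it.
Rate on top 1: 1.476. fruit flies: 3.16 > 1.476 → include.
Rate on top 2: 2.338. mosquitoes: 0.584 < 2.338 → exclude; stop.
Optimal diet: mayflies, fruit flies — 2 of 5 types.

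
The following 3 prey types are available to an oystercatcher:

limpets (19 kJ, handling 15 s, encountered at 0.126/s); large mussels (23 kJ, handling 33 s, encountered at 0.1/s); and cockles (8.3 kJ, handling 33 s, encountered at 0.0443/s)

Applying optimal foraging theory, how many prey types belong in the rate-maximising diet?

E/h in descending order: limpets 1.27, large mussels 0.697, cockles 0.252 kJ/s. The optimal diet is the largest prefix of this list for which every included type satisfies E_i/h_i > R on the types above it.
Rate on top 1: 0.8284. large mussels: 0.697 < 0.8284 → exclude; stop.
Optimal diet: limpets — 1 of 3 types.

1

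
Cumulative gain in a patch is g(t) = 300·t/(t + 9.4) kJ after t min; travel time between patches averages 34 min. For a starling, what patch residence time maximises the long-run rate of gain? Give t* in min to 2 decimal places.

Maximise g(t)/(T+t): set derivative to zero → g'(t)(T+t) = g(t).
g'(t) = 300·9.4/(t + 9.4)². Setting 300·9.4/(t+9.4)² = 300t/[(t+9.4)(34+t)] gives 9.4(34+t) = t(t+9.4), so t² = 9.4×34 = 319.6.
t* = √319.6 = 17.88 min.

17.88 min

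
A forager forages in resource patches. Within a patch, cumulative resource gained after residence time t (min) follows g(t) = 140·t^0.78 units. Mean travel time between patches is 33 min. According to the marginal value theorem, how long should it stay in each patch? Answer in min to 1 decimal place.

By the marginal value theorem, leave when the instantaneous gain rate g'(t) equals the habitat-wide average g(t)/(T + t).
g'(t) = 0.78·140·t^-0.22. Setting 0.78·140·t^-0.22 = 140·t^0.78/(33+t) gives 0.78(33+t) = t, so 0.22·t = 0.78×33.
t* = 0.78×33/0.22 = 117 min.

117.0 min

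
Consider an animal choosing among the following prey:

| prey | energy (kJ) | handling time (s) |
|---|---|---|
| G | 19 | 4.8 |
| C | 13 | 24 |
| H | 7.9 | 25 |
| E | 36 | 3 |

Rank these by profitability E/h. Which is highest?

E

In descending order of E/h:
E: 36/3 = 12 kJ/s
G: 19/4.8 = 3.96 kJ/s
C: 13/24 = 0.542 kJ/s
H: 7.9/25 = 0.316 kJ/s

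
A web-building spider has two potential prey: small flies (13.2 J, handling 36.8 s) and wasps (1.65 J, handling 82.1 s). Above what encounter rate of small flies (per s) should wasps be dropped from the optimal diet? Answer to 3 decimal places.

The zero-one rule: include wasps iff E₂/h₂ > λE₁/(1+λh₁). Equality gives the switch point.
λE₁h₂ = E₂ + λE₂h₁ ⇒ λ = E₂/(E₁h₂ − E₂h₁) = 1.65/(1084 − 60.72) = 0.001613 per s.

0.002 per s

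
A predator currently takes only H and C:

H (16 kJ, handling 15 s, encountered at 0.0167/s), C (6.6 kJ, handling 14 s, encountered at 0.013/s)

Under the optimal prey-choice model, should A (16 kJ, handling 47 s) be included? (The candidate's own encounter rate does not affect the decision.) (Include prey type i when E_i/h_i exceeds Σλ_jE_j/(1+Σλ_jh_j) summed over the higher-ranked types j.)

On H and C alone, R = ΣλE/(1+Σλh) = 0.353/1.433 = 0.2464 kJ/s.
Profitability of A: 16/47 = 0.3404 kJ/s.
Since 0.3404 > R, including A increases the long-run rate.

Yes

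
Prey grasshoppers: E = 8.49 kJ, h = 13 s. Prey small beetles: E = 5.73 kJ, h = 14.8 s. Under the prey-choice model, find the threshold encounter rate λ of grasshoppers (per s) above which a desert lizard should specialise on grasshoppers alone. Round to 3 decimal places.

At the threshold, the rate on grasshoppers alone equals the profitability of small beetles: λ·8.49/(1 + λ·13) = 5.73/14.8 = 0.3872.
Rearranging, λ(8.49 − 0.3872×13) = 0.3872, so λ = 0.3872/3.457 = 0.112 per s.

0.112 per s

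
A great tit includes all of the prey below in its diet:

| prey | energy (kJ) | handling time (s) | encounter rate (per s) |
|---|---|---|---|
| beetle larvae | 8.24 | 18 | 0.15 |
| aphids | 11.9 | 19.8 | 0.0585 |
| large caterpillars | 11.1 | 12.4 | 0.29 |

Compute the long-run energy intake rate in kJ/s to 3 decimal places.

0.609 kJ/s

Energy encountered per unit search time: 0.15×8.24 + 0.0585×11.9 + 0.29×11.1 = 5.151 kJ/s.
Handling time per unit search time: 0.15×18 + 0.0585×19.8 + 0.29×12.4 = 7.454.
Rate = 5.151/(1 + 7.454) = 0.6093 kJ/s.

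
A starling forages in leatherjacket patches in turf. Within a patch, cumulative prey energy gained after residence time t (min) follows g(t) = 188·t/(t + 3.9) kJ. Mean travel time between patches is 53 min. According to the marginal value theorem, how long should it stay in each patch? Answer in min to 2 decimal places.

14.38 min

Optimal t* satisfies g'(t*) = g(t*)/(T + t*).
g'(t) = 188·3.9/(t + 3.9)². Setting 188·3.9/(t+3.9)² = 188t/[(t+3.9)(53+t)] gives 3.9(53+t) = t(t+3.9), so t² = 3.9×53 = 206.7.
t* = √206.7 = 14.38 min.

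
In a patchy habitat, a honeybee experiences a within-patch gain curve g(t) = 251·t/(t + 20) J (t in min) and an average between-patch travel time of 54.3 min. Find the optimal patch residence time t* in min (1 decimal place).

33.0 min

By the marginal value theorem, leave when the instantaneous gain rate g'(t) equals the habitat-wide average g(t)/(T + t).
g'(t) = 251·20/(t + 20)². Setting 251·20/(t+20)² = 251t/[(t+20)(54.3+t)] gives 20(54.3+t) = t(t+20), so t² = 20×54.3 = 1086.
t* = √1086 = 32.95 min.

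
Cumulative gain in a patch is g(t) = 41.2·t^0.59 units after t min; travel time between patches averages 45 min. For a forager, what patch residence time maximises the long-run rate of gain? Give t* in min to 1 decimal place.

64.8 min

By the marginal value theorem, leave when the instantaneous gain rate g'(t) equals the habitat-wide average g(t)/(T + t).
g'(t) = 0.59·41.2·t^-0.41. Setting 0.59·41.2·t^-0.41 = 41.2·t^0.59/(45+t) gives 0.59(45+t) = t, so 0.41·t = 0.59×45.
t* = 0.59×45/0.41 = 64.76 min.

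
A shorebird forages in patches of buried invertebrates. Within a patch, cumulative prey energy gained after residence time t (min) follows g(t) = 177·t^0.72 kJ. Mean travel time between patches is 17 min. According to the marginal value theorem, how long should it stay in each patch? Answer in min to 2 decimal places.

43.71 min

Maximise g(t)/(T+t): set derivative to zero → g'(t)(T+t) = g(t).
g'(t) = 0.72·177·t^-0.28. Setting 0.72·177·t^-0.28 = 177·t^0.72/(17+t) gives 0.72(17+t) = t, so 0.28·t = 0.72×17.
t* = 0.72×17/0.28 = 43.71 min.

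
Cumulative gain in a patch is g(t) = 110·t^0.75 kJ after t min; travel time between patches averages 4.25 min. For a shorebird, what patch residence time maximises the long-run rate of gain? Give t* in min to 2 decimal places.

12.75 min

By the marginal value theorem, leave when the instantaneous gain rate g'(t) equals the habitat-wide average g(t)/(T + t).
g'(t) = 0.75·110·t^-0.25. Setting 0.75·110·t^-0.25 = 110·t^0.75/(4.25+t) gives 0.75(4.25+t) = t, so 0.25·t = 0.75×4.25.
t* = 0.75×4.25/0.25 = 12.75 min.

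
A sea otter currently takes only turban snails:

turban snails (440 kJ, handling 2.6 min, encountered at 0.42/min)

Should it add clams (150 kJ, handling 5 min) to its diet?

Intake rate on the current diet: R = (0.42×440) / (1 + 0.42×2.6) = 184.8/2.092 = 88.34 kJ/min.
Profitability of clams: 150/5 = 30 kJ/min.
Since 30 < R, time spent handling clams is better spent searching.

No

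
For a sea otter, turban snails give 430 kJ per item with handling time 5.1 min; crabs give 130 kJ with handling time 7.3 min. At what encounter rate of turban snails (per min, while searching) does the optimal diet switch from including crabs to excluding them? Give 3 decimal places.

At the threshold, the rate on turban snails alone equals the profitability of crabs: λ·430/(1 + λ·5.1) = 130/7.3 = 17.81.
Rearranging, λ(430 − 17.81×5.1) = 17.81, so λ = 17.81/339.2 = 0.0525 per min.

0.053 per min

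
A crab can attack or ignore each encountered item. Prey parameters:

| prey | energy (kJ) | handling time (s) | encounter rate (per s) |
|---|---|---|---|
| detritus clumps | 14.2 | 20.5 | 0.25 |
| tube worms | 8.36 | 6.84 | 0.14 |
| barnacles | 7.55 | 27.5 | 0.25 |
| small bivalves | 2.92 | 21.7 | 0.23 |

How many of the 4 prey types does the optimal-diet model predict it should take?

2

Profitabilities (E/h, kJ/s): tube worms 1.22, detritus clumps 0.693, barnacles 0.275, small bivalves 0.135. Add prey in this order while the next type's profitability exceeds the intake rate on those already taken.
Rate on top 1: 0.5979. detritus clumps: 0.693 > 0.5979 → include.
Rate on top 2: 0.6665. barnacles: 0.275 < 0.6665 → exclude; stop.
Optimal diet: tube worms, detritus clumps — 2 of 4 types.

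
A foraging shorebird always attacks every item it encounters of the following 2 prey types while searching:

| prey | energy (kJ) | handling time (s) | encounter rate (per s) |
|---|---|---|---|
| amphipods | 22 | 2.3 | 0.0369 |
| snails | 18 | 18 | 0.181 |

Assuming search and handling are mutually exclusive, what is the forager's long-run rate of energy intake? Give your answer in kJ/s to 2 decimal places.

R = (0.0369×22 + 0.181×18) / (1 + 0.0369×2.3 + 0.181×18) = 4.07/4.343 = 0.9371 kJ/s.

0.94 kJ/s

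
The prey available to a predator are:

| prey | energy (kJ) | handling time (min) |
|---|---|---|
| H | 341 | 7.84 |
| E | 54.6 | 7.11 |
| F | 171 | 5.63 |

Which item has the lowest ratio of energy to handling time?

E

Profitability E/h (kJ/min): H = 341/7.84 = 43.5, E = 54.6/7.11 = 7.68, F = 171/5.63 = 30.4.
Ranked: H > F > E.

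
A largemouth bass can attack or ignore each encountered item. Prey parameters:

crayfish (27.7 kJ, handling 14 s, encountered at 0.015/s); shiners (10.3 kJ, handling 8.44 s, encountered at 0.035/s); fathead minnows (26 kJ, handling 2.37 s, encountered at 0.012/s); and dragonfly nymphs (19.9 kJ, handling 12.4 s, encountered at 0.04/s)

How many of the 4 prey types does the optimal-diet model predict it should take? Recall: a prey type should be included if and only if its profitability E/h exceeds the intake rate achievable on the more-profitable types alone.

Profitabilities (E/h, kJ/s): fathead minnows 11, crayfish 1.98, dragonfly nymphs 1.6, shiners 1.22. Add prey in this order while the next type's profitability exceeds the intake rate on those already taken.
Rate on top 1: 0.3034. crayfish: 1.98 > 0.3034 → include.
Rate on top 2: 0.5874. dragonfly nymphs: 1.6 > 0.5874 → include.
Rate on top 3: 0.8784. shiners: 1.22 > 0.8784 → include.
Optimal diet: fathead minnows, crayfish, dragonfly nymphs, shiners — 4 of 4 types.

4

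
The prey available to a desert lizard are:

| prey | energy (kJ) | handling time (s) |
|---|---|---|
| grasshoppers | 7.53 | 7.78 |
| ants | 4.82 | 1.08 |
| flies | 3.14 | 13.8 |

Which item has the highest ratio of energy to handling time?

ants

In descending order of E/h:
ants: 4.82/1.08 = 4.46 kJ/s
grasshoppers: 7.53/7.78 = 0.968 kJ/s
flies: 3.14/13.8 = 0.228 kJ/s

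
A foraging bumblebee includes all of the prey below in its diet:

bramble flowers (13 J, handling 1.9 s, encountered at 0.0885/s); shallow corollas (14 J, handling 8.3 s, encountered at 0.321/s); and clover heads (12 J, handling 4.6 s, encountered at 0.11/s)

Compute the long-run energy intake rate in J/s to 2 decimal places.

R = (0.0885×13 + 0.321×14 + 0.11×12) / (1 + 0.0885×1.9 + 0.321×8.3 + 0.11×4.6) = 6.964/4.338 = 1.605 J/s.

1.61 J/s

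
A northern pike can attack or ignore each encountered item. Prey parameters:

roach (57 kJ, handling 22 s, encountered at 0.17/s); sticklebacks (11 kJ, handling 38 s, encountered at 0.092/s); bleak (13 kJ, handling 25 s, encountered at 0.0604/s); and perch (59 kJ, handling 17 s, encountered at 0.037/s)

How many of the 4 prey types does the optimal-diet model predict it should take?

Rank by E/h (kJ/s): perch 3.47, roach 2.59, bleak 0.52, sticklebacks 0.289. Include each in turn until the next type's E/h falls below the running intake rate.
Rate on top 1: 1.34. roach: 2.59 > 1.34 → include.
Rate on top 2: 2.211. bleak: 0.52 < 2.211 → exclude; stop.
Optimal diet: perch, roach — 2 of 4 types.

2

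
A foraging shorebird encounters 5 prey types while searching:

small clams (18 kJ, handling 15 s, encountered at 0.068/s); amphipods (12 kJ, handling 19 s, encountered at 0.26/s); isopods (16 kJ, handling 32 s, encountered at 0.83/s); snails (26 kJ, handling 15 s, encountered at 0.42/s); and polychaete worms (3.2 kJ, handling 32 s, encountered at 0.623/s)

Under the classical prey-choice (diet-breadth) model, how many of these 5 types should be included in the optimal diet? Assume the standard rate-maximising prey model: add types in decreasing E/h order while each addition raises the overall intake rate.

E/h in descending order: snails 1.73, small clams 1.2, amphipods 0.632, isopods 0.5, polychaete worms 0.1 kJ/s. The optimal diet is the largest prefix of this list for which every included type satisfies E_i/h_i > R on the types above it.
Rate on top 1: 1.496. small clams: 1.2 < 1.496 → exclude; stop.
Optimal diet: snails — 1 of 5 types.

1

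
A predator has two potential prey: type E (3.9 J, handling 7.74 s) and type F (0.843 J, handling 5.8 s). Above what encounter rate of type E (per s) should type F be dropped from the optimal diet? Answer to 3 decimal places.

The zero-one rule: include type F iff E₂/h₂ > λE₁/(1+λh₁). Equality gives the switch point.
λE₁h₂ = E₂ + λE₂h₁ ⇒ λ = E₂/(E₁h₂ − E₂h₁) = 0.843/(22.62 − 6.525) = 0.05238 per s.

0.052 per s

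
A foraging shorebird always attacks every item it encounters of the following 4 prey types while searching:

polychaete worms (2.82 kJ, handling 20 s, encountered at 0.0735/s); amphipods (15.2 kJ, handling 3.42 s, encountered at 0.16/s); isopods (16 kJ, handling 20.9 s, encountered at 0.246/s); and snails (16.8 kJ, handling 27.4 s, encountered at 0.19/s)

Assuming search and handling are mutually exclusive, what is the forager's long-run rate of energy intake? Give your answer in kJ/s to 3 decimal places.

R = (0.0735×2.82 + 0.16×15.2 + 0.246×16 + 0.19×16.8) / (1 + 0.0735×20 + 0.16×3.42 + 0.246×20.9 + 0.19×27.4) = 9.767/13.36 = 0.7308 kJ/s.

0.731 kJ/s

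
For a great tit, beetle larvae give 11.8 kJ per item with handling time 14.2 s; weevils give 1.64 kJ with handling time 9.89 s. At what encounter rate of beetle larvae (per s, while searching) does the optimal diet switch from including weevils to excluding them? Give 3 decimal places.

At the threshold, the rate on beetle larvae alone equals the profitability of weevils: λ·11.8/(1 + λ·14.2) = 1.64/9.89 = 0.1658.
Rearranging, λ(11.8 − 0.1658×14.2) = 0.1658, so λ = 0.1658/9.445 = 0.01756 per s.

0.018 per s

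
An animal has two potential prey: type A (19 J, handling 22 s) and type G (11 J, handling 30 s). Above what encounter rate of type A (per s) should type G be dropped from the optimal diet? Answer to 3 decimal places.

Drop type G once their profitability E₂/h₂ falls below the rate achievable on type A alone: E₂/h₂ = λE₁/(1 + λh₁).
Solve for λ: λE₁h₂ = E₂(1 + λh₁) → λ(E₁h₂ − E₂h₁) = E₂ → λ = E₂/(E₁h₂ − E₂h₁).
λ = 11/(19×30 − 11×22) = 11/328 = 0.03354 per s.

0.034 per s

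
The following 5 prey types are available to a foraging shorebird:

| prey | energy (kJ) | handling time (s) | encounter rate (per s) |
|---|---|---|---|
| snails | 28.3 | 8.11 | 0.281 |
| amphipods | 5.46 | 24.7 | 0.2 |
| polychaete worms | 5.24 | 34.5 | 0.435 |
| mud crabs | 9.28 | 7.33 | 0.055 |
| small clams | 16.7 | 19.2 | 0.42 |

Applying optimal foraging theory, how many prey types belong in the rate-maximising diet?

E/h in descending order: snails 3.49, mud crabs 1.27, small clams 0.87, amphipods 0.221, polychaete worms 0.152 kJ/s. The optimal diet is the largest prefix of this list for which every included type satisfies E_i/h_i > R on the types above it.
Rate on top 1: 2.425. mud crabs: 1.27 < 2.425 → exclude; stop.
Optimal diet: snails — 1 of 5 types.

1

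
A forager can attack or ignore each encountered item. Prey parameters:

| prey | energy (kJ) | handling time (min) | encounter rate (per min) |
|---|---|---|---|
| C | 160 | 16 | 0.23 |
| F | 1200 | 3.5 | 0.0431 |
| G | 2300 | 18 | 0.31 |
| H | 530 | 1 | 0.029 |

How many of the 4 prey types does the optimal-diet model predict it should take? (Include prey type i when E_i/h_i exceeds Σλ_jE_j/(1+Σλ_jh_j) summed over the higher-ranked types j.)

Profitabilities (E/h, kJ/min): H 530, F 343, G 128, C 10. Add prey in this order while the next type's profitability exceeds the intake rate on those already taken.
Rate on top 1: 14.94. F: 343 > 14.94 → include.
Rate on top 2: 56.86. G: 128 > 56.86 → include.
Rate on top 3: 115.4. C: 10 < 115.4 → exclude; stop.
Optimal diet: H, F, G — 3 of 4 types.

3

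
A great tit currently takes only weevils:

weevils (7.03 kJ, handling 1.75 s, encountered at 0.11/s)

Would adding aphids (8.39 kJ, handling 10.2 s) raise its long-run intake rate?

Intake rate on the current diet: R = (0.11×7.03) / (1 + 0.11×1.75) = 0.7733/1.192 = 0.6485 kJ/s.
Profitability of aphids: 8.39/10.2 = 0.8225 kJ/s.
0.8225 > 0.6485, so adding aphids raises the average — include it.

Yes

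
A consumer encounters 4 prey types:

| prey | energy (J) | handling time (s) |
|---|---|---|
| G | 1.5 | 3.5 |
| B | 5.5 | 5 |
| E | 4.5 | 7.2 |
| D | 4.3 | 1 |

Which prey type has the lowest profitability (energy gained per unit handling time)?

G

In descending order of E/h:
D: 4.3/1 = 4.3 J/s
B: 5.5/5 = 1.1 J/s
E: 4.5/7.2 = 0.625 J/s
G: 1.5/3.5 = 0.429 J/s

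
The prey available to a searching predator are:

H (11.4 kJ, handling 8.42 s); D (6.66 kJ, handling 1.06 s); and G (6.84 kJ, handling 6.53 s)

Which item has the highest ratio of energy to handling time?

D

In descending order of E/h:
D: 6.66/1.06 = 6.28 kJ/s
H: 11.4/8.42 = 1.35 kJ/s
G: 6.84/6.53 = 1.05 kJ/s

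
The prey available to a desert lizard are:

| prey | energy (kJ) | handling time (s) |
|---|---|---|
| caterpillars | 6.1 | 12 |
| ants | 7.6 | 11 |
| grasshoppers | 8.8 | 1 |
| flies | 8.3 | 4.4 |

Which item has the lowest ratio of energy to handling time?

Profitability E/h (kJ/s): caterpillars = 6.1/12 = 0.508, ants = 7.6/11 = 0.691, grasshoppers = 8.8/1 = 8.8, flies = 8.3/4.4 = 1.89.
Ranked: grasshoppers > flies > ants > caterpillars.

caterpillars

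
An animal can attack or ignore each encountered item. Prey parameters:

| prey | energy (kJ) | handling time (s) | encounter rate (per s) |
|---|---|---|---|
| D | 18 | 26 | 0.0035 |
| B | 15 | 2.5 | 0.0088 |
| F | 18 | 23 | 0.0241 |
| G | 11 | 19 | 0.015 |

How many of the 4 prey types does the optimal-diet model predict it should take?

E/h in descending order: B 6, F 0.783, D 0.692, G 0.579 kJ/s. The optimal diet is the largest prefix of this list for which every included type satisfies E_i/h_i > R on the types above it.
Rate on top 1: 0.1292. F: 0.783 > 0.1292 → include.
Rate on top 2: 0.3589. D: 0.692 > 0.3589 → include.
Rate on top 3: 0.3771. G: 0.579 > 0.3771 → include.
Optimal diet: B, F, D, G — 4 of 4 types.

4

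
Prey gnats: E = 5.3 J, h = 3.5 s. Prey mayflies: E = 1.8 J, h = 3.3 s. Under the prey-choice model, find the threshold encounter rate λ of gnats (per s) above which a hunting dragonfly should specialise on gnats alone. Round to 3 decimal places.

At the threshold, the rate on gnats alone equals the profitability of mayflies: λ·5.3/(1 + λ·3.5) = 1.8/3.3 = 0.5455.
Rearranging, λ(5.3 − 0.5455×3.5) = 0.5455, so λ = 0.5455/3.391 = 0.1609 per s.

0.161 per s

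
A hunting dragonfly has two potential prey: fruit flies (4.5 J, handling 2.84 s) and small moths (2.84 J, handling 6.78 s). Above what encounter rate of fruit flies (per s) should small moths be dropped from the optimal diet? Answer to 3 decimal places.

At the threshold, the rate on fruit flies alone equals the profitability of small moths: λ·4.5/(1 + λ·2.84) = 2.84/6.78 = 0.4189.
Rearranging, λ(4.5 − 0.4189×2.84) = 0.4189, so λ = 0.4189/3.31 = 0.1265 per s.

0.127 per s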